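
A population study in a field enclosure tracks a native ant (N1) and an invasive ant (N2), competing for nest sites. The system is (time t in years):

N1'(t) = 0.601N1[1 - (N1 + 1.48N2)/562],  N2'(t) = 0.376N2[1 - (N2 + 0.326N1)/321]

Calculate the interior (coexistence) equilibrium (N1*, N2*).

Setting both brackets to zero gives the nullclines N1 + 1.48N2 = 562 and 0.326N1 + N2 = 321.
Substituting N2 = 321 - 0.326N1 into the first: N1(1 - 1.48·0.326) = 562 - 1.48·321.
So N1* = 86.9/0.518 = 168, and then N2* = 321 - 0.326·168 = 266.

N1* ≈ 168, N2* ≈ 266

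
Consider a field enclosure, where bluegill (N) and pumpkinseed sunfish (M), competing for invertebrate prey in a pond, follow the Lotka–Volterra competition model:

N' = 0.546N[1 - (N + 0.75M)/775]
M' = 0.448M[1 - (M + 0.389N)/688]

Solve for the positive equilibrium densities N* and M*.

Setting both brackets to zero gives the nullclines N + 0.75M = 775 and 0.389N + M = 688.
Substituting M = 688 - 0.389N into the first: N(1 - 0.75·0.389) = 775 - 0.75·688.
So N* = 259/0.708 = 366, and then M* = 688 - 0.389·366 = 546.

N* ≈ 366, M* ≈ 546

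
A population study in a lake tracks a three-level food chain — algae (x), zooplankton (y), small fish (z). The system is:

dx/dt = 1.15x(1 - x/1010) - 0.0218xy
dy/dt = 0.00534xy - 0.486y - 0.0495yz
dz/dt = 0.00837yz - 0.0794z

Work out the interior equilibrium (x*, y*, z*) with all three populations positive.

From dz/dt = 0: 0.00837y* = 0.0794, so y* = 9.49.
From dx/dt = 0: 1.15(1 - x*/1010) = 0.0218·9.49, giving x* = 1010·(1 - 0.18) = 828.
From dy/dt = 0: 0.00534·828 - 0.486 = 0.0495z*, so z* = 3.94/0.0495 = 79.5.

x* ≈ 828, y* ≈ 9.49, z* ≈ 79.5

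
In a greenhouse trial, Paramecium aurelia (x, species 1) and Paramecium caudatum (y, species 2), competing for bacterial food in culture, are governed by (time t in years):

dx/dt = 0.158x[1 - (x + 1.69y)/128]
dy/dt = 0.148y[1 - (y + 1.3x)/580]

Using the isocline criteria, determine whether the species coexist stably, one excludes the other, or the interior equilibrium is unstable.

Compare the nullcline intercepts: K1/α12 = 128/1.69 = 75.7 < K2 = 580; K2/α21 = 580/1.3 = 446 > K1 = 128.
Since the inequalities point opposite ways, species 2 can invade but species 1 cannot.

species 2 excludes species 1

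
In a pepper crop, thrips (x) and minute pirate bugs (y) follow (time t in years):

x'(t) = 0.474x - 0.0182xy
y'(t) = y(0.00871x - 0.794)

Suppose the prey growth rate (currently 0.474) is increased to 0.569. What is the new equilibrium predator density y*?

y* ≈ 31.3

At the interior fixed point, setting dx/dt = 0 with x > 0 fixes y* = (prey growth rate)/(xy coefficient) — independent of the other coefficients.
With the change, y* = 0.569/0.0182 = 31.3; it rises from 26.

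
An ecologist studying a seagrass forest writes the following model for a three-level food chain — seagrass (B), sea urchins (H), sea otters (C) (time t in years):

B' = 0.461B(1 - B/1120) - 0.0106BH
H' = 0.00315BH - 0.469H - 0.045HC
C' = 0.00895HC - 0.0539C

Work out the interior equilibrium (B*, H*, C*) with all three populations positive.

B* ≈ 965, H* ≈ 6.02, C* ≈ 57.1

From dC/dt = 0: 0.00895H* = 0.0539, so H* = 6.02.
From dB/dt = 0: 0.461(1 - B*/1120) = 0.0106·6.02, giving B* = 1120·(1 - 0.138) = 965.
From dH/dt = 0: 0.00315·965 - 0.469 = 0.045C*, so C* = 2.57/0.045 = 57.1.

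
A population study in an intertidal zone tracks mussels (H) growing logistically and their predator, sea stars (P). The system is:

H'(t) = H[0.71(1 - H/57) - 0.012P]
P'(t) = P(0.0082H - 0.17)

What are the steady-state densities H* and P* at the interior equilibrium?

From dP/dt = 0 with P > 0: 0.0082H* = 0.17, so H* = 20.7.
Substitute into dH/dt = 0: 0.71(1 - 20.7/57) = 0.012P*.
The bracket is 0.636, giving P* = 0.452/0.012 = 37.6.

H* ≈ 20.7, P* ≈ 37.6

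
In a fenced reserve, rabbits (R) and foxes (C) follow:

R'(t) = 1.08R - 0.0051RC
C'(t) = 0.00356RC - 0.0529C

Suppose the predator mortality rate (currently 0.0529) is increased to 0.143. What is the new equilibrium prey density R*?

R* ≈ 40.2

At the interior fixed point, setting dC/dt = 0 with C > 0 fixes R* = (predator death rate)/(RC coefficient) — independent of the other coefficients.
With the change, R* = 0.143/0.00356 = 40.2; it rises from 14.9.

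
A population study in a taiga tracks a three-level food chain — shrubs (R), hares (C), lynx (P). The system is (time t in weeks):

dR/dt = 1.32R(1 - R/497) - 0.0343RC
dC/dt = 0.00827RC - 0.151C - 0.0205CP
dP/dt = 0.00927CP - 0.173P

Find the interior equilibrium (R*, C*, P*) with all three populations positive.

R* ≈ 256, C* ≈ 18.7, P* ≈ 95.9

From dP/dt = 0: 0.00927C* = 0.173, so C* = 18.7.
From dR/dt = 0: 1.32(1 - R*/497) = 0.0343·18.7, giving R* = 497·(1 - 0.485) = 256.
From dC/dt = 0: 0.00827·256 - 0.151 = 0.0205P*, so P* = 1.97/0.0205 = 95.9.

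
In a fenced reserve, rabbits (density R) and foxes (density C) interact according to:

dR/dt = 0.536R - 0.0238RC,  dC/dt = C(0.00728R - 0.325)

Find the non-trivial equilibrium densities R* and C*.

R* ≈ 44.6, C* ≈ 22.5

Set dC/dt = 0 with C > 0: 0.00728R - 0.325 = 0, so R* = 0.325/0.00728 = 44.6.
Set dR/dt = 0 with R > 0: 0.536 - 0.0238C = 0, so C* = 0.536/0.0238 = 22.5.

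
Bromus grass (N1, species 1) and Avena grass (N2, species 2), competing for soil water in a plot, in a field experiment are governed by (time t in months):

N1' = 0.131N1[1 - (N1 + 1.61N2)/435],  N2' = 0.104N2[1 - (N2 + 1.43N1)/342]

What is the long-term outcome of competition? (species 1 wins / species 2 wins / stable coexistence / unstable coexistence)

Compare the nullcline intercepts: K1/α12 = 435/1.61 = 270 < K2 = 342; K2/α21 = 342/1.43 = 239 < K1 = 435.
Since both are reversed, neither can invade when rare; the interior point is a saddle.

unstable coexistence (outcome depends on initial conditions)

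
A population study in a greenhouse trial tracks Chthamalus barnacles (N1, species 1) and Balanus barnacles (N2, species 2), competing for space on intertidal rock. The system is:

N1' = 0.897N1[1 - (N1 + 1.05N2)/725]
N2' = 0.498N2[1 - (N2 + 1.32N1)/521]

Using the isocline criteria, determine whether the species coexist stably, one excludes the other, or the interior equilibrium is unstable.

species 1 excludes species 2

Compare the nullcline intercepts: K1/α12 = 725/1.05 = 690 > K2 = 521; K2/α21 = 521/1.32 = 395 < K1 = 725.
Since the inequalities point opposite ways, species 1 can invade but species 2 cannot.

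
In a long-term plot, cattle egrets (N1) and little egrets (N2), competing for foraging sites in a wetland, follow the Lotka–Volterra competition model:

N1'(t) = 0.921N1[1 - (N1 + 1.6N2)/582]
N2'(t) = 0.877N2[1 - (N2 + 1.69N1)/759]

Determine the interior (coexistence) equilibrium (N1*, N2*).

Setting both brackets to zero gives the nullclines N1 + 1.6N2 = 582 and 1.69N1 + N2 = 759.
Substituting N2 = 759 - 1.69N1 into the first: N1(1 - 1.6·1.69) = 582 - 1.6·759.
So N1* = -632/-1.7 = 371, and then N2* = 759 - 1.69·371 = 132.

N1* ≈ 371, N2* ≈ 132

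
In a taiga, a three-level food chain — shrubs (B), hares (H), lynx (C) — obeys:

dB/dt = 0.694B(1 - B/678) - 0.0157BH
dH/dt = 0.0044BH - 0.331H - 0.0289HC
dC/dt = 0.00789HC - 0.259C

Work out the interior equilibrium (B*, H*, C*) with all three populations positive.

From dC/dt = 0: 0.00789H* = 0.259, so H* = 32.8.
From dB/dt = 0: 0.694(1 - B*/678) = 0.0157·32.8, giving B* = 678·(1 - 0.743) = 175.
From dH/dt = 0: 0.0044·175 - 0.331 = 0.0289C*, so C* = 0.437/0.0289 = 15.1.

B* ≈ 175, H* ≈ 32.8, C* ≈ 15.1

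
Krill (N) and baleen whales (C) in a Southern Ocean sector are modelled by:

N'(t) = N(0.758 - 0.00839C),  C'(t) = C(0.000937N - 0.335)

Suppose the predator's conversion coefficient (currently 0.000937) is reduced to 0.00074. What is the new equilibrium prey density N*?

At the interior fixed point, setting dC/dt = 0 with C > 0 fixes N* = (predator death rate)/(NC coefficient) — independent of the other coefficients.
With the change, N* = 0.335/0.00074 = 453; it rises from 358.

N* ≈ 453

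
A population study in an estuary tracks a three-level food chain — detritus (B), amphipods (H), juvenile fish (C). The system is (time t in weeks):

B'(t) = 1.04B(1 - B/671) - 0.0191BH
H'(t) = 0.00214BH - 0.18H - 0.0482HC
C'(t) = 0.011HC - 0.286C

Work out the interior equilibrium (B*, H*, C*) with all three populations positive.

B* ≈ 351, H* ≈ 26, C* ≈ 11.8

From dC/dt = 0: 0.011H* = 0.286, so H* = 26.
From dB/dt = 0: 1.04(1 - B*/671) = 0.0191·26, giving B* = 671·(1 - 0.477) = 351.
From dH/dt = 0: 0.00214·351 - 0.18 = 0.0482C*, so C* = 0.57/0.0482 = 11.8.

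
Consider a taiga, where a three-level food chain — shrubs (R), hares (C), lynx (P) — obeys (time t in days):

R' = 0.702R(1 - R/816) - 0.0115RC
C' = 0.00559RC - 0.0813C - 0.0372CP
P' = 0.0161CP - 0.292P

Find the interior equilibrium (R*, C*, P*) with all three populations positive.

From dP/dt = 0: 0.0161C* = 0.292, so C* = 18.1.
From dR/dt = 0: 0.702(1 - R*/816) = 0.0115·18.1, giving R* = 816·(1 - 0.297) = 574.
From dC/dt = 0: 0.00559·574 - 0.0813 = 0.0372P*, so P* = 3.12/0.0372 = 84.

R* ≈ 574, C* ≈ 18.1, P* ≈ 84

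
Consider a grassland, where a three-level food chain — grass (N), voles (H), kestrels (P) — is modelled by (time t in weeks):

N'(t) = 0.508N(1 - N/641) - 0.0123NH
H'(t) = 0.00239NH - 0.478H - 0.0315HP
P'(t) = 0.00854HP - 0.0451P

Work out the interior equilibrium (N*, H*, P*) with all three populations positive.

From dP/dt = 0: 0.00854H* = 0.0451, so H* = 5.28.
From dN/dt = 0: 0.508(1 - N*/641) = 0.0123·5.28, giving N* = 641·(1 - 0.128) = 559.
From dH/dt = 0: 0.00239·559 - 0.478 = 0.0315P*, so P* = 0.858/0.0315 = 27.2.

N* ≈ 559, H* ≈ 5.28, P* ≈ 27.2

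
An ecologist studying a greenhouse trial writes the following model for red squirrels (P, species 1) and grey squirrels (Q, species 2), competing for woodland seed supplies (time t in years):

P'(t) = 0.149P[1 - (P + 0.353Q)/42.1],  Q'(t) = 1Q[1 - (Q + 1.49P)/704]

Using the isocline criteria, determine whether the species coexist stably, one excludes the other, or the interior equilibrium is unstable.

species 2 excludes species 1

Compare the nullcline intercepts: K1/α12 = 42.1/0.353 = 119 < K2 = 704; K2/α21 = 704/1.49 = 472 > K1 = 42.1.
Since the inequalities point opposite ways, species 2 can invade but species 1 cannot.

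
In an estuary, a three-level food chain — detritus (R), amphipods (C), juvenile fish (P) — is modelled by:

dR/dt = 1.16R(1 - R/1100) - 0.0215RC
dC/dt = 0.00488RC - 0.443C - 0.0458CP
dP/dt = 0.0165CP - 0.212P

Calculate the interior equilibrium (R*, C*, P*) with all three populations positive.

R* ≈ 838, C* ≈ 12.8, P* ≈ 79.6

From dP/dt = 0: 0.0165C* = 0.212, so C* = 12.8.
From dR/dt = 0: 1.16(1 - R*/1100) = 0.0215·12.8, giving R* = 1100·(1 - 0.238) = 838.
From dC/dt = 0: 0.00488·838 - 0.443 = 0.0458P*, so P* = 3.65/0.0458 = 79.6.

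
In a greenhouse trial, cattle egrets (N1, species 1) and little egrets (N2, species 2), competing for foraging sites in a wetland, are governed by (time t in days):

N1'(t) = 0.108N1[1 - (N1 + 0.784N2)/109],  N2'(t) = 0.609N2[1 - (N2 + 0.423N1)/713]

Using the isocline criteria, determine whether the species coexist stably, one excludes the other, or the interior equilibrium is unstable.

species 2 excludes species 1

Compare the nullcline intercepts: K1/α12 = 109/0.784 = 139 < K2 = 713; K2/α21 = 713/0.423 = 1690 > K1 = 109.
Since the inequalities point opposite ways, species 2 can invade but species 1 cannot.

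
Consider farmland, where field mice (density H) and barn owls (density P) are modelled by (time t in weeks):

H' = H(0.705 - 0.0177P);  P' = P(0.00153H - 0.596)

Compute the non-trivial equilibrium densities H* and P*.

Set dP/dt = 0 with P > 0: 0.00153H - 0.596 = 0, so H* = 0.596/0.00153 = 390.
Set dH/dt = 0 with H > 0: 0.705 - 0.0177P = 0, so P* = 0.705/0.0177 = 39.8.

H* ≈ 390, P* ≈ 39.8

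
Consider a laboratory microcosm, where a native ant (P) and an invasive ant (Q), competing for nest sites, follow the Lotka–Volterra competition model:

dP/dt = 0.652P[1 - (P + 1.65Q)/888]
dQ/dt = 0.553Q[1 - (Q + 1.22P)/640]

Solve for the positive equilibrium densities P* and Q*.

Setting both brackets to zero gives the nullclines P + 1.65Q = 888 and 1.22P + Q = 640.
Substituting Q = 640 - 1.22P into the first: P(1 - 1.65·1.22) = 888 - 1.65·640.
So P* = -168/-1.01 = 166, and then Q* = 640 - 1.22·166 = 438.

P* ≈ 166, Q* ≈ 438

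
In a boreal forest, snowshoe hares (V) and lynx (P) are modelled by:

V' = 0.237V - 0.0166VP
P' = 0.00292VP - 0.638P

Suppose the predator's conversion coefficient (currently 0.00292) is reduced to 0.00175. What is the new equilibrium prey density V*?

V* ≈ 365

At the interior fixed point, setting dP/dt = 0 with P > 0 fixes V* = (predator death rate)/(VP coefficient) — independent of the other coefficients.
With the change, V* = 0.638/0.00175 = 365; it rises from 218.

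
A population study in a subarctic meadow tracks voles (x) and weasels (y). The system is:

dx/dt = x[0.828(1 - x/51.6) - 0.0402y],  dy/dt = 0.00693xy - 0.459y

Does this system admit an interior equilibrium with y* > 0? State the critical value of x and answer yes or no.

The predator equation gives dy/dt > 0 only when x > 0.459/0.00693 = 66.2.
Without the predator, x → K = 51.6. Since 51.6 < 66.2, the predator cannot invade.

Threshold x = 66.2; K < 66.2, so no, the predator goes extinct.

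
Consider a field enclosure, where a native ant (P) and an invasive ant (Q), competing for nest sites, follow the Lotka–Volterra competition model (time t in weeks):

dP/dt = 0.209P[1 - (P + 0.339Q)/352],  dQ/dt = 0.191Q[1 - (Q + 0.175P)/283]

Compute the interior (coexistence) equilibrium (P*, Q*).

P* ≈ 272, Q* ≈ 235

Setting both brackets to zero gives the nullclines P + 0.339Q = 352 and 0.175P + Q = 283.
Substituting Q = 283 - 0.175P into the first: P(1 - 0.339·0.175) = 352 - 0.339·283.
So P* = 256/0.941 = 272, and then Q* = 283 - 0.175·272 = 235.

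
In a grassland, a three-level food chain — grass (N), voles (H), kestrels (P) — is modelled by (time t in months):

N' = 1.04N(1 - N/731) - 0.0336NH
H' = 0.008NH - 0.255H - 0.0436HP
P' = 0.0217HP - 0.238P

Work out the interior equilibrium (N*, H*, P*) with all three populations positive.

N* ≈ 472, H* ≈ 11, P* ≈ 80.8

From dP/dt = 0: 0.0217H* = 0.238, so H* = 11.
From dN/dt = 0: 1.04(1 - N*/731) = 0.0336·11, giving N* = 731·(1 - 0.354) = 472.
From dH/dt = 0: 0.008·472 - 0.255 = 0.0436P*, so P* = 3.52/0.0436 = 80.8.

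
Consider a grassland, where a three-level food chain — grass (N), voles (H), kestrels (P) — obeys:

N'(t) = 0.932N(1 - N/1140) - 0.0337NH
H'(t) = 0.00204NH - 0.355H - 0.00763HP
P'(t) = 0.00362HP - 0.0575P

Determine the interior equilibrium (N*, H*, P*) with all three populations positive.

From dP/dt = 0: 0.00362H* = 0.0575, so H* = 15.9.
From dN/dt = 0: 0.932(1 - N*/1140) = 0.0337·15.9, giving N* = 1140·(1 - 0.574) = 485.
From dH/dt = 0: 0.00204·485 - 0.355 = 0.00763P*, so P* = 0.635/0.00763 = 83.2.

N* ≈ 485, H* ≈ 15.9, P* ≈ 83.2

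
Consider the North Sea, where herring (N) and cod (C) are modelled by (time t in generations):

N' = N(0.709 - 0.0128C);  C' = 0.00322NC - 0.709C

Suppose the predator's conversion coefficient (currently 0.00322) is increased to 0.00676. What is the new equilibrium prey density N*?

At the interior fixed point, setting dC/dt = 0 with C > 0 fixes N* = (predator death rate)/(NC coefficient) — independent of the other coefficients.
With the change, N* = 0.709/0.00676 = 105; it falls from 220.

N* ≈ 105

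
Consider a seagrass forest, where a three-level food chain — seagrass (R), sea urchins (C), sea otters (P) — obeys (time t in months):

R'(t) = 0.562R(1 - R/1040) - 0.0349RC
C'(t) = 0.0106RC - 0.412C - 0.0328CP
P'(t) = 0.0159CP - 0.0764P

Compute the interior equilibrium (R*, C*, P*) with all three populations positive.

R* ≈ 730, C* ≈ 4.81, P* ≈ 223

From dP/dt = 0: 0.0159C* = 0.0764, so C* = 4.81.
From dR/dt = 0: 0.562(1 - R*/1040) = 0.0349·4.81, giving R* = 1040·(1 - 0.298) = 730.
From dC/dt = 0: 0.0106·730 - 0.412 = 0.0328P*, so P* = 7.32/0.0328 = 223.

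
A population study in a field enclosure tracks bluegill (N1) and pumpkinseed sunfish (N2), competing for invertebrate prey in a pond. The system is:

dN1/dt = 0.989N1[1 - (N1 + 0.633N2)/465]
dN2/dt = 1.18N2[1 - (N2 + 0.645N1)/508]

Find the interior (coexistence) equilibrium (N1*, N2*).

Setting both brackets to zero gives the nullclines N1 + 0.633N2 = 465 and 0.645N1 + N2 = 508.
Substituting N2 = 508 - 0.645N1 into the first: N1(1 - 0.633·0.645) = 465 - 0.633·508.
So N1* = 143/0.592 = 242, and then N2* = 508 - 0.645·242 = 352.

N1* ≈ 242, N2* ≈ 352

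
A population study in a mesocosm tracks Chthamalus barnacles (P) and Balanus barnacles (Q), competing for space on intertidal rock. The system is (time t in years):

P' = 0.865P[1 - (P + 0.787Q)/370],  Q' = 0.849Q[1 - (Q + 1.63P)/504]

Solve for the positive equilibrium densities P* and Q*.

P* ≈ 94.2, Q* ≈ 350

Setting both brackets to zero gives the nullclines P + 0.787Q = 370 and 1.63P + Q = 504.
Substituting Q = 504 - 1.63P into the first: P(1 - 0.787·1.63) = 370 - 0.787·504.
So P* = -26.6/-0.283 = 94.2, and then Q* = 504 - 1.63·94.2 = 350.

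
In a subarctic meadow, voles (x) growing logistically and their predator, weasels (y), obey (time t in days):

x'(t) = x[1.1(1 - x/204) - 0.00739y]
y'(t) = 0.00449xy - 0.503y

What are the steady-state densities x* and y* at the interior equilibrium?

From dy/dt = 0 with y > 0: 0.00449x* = 0.503, so x* = 112.
Substitute into dx/dt = 0: 1.1(1 - 112/204) = 0.00739y*.
The bracket is 0.451, giving y* = 0.496/0.00739 = 67.1.

x* ≈ 112, y* ≈ 67.1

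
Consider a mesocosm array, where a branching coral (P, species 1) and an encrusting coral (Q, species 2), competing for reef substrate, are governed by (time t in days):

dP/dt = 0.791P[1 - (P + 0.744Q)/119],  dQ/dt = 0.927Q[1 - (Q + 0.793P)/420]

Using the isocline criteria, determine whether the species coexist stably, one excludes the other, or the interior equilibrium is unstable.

Compare the nullcline intercepts: K1/α12 = 119/0.744 = 160 < K2 = 420; K2/α21 = 420/0.793 = 530 > K1 = 119.
Since the inequalities point opposite ways, species 2 can invade but species 1 cannot.

species 2 excludes species 1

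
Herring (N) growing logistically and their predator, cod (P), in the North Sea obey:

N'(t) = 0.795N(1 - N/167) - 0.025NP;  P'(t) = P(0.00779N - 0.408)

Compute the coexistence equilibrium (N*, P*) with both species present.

N* ≈ 52.4, P* ≈ 21.8

From dP/dt = 0 with P > 0: 0.00779N* = 0.408, so N* = 52.4.
Substitute into dN/dt = 0: 0.795(1 - 52.4/167) = 0.025P*.
The bracket is 0.686, giving P* = 0.546/0.025 = 21.8.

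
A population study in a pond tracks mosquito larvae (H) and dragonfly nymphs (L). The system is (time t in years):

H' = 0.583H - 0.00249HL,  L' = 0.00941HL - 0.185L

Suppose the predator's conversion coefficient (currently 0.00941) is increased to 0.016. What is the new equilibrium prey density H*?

H* ≈ 11.6

At the interior fixed point, setting dL/dt = 0 with L > 0 fixes H* = (predator death rate)/(HL coefficient) — independent of the other coefficients.
With the change, H* = 0.185/0.016 = 11.6; it falls from 19.7.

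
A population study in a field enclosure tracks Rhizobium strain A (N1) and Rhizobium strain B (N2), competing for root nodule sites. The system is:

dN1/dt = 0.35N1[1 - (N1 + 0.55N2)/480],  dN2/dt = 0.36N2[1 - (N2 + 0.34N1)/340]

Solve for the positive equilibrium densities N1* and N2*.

Setting both brackets to zero gives the nullclines N1 + 0.55N2 = 480 and 0.34N1 + N2 = 340.
Substituting N2 = 340 - 0.34N1 into the first: N1(1 - 0.55·0.34) = 480 - 0.55·340.
So N1* = 293/0.813 = 360, and then N2* = 340 - 0.34·360 = 217.

N1* ≈ 360, N2* ≈ 217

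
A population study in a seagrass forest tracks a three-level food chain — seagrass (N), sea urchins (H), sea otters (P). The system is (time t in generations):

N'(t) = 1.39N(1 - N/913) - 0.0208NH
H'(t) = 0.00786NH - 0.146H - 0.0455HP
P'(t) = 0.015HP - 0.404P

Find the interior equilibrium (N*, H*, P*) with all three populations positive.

N* ≈ 545, H* ≈ 26.9, P* ≈ 90.9

From dP/dt = 0: 0.015H* = 0.404, so H* = 26.9.
From dN/dt = 0: 1.39(1 - N*/913) = 0.0208·26.9, giving N* = 913·(1 - 0.403) = 545.
From dH/dt = 0: 0.00786·545 - 0.146 = 0.0455P*, so P* = 4.14/0.0455 = 90.9.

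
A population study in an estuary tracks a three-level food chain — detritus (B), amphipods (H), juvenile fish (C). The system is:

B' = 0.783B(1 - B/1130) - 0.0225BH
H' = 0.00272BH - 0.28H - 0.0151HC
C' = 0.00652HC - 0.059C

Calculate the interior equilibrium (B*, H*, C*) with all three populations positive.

From dC/dt = 0: 0.00652H* = 0.059, so H* = 9.05.
From dB/dt = 0: 0.783(1 - B*/1130) = 0.0225·9.05, giving B* = 1130·(1 - 0.26) = 836.
From dH/dt = 0: 0.00272·836 - 0.28 = 0.0151C*, so C* = 1.99/0.0151 = 132.

B* ≈ 836, H* ≈ 9.05, C* ≈ 132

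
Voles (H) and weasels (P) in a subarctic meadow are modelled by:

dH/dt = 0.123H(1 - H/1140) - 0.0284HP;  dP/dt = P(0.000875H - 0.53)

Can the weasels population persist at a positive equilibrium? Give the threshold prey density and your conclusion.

The predator equation gives dP/dt > 0 only when H > 0.53/0.000875 = 606.
Without the predator, H → K = 1140. Since 1140 > 606, the predator can invade and persist.

Threshold H = 606; K > 606, so yes, the predator persists.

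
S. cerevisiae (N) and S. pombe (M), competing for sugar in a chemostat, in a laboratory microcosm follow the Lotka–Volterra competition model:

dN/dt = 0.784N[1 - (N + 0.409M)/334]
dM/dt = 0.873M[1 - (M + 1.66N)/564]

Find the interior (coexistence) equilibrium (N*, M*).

Setting both brackets to zero gives the nullclines N + 0.409M = 334 and 1.66N + M = 564.
Substituting M = 564 - 1.66N into the first: N(1 - 0.409·1.66) = 334 - 0.409·564.
So N* = 103/0.321 = 322, and then M* = 564 - 1.66·322 = 29.8.

N* ≈ 322, M* ≈ 29.8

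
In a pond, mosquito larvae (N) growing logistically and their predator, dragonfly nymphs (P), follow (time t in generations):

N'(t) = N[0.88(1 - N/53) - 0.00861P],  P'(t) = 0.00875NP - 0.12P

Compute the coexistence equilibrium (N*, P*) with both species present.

N* ≈ 13.7, P* ≈ 75.8

From dP/dt = 0 with P > 0: 0.00875N* = 0.12, so N* = 13.7.
Substitute into dN/dt = 0: 0.88(1 - 13.7/53) = 0.00861P*.
The bracket is 0.741, giving P* = 0.652/0.00861 = 75.8.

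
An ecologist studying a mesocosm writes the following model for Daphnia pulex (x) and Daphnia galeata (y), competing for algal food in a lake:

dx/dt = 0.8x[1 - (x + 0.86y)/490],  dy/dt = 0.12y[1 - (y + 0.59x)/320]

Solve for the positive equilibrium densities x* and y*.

x* ≈ 436, y* ≈ 62.7

Setting both brackets to zero gives the nullclines x + 0.86y = 490 and 0.59x + y = 320.
Substituting y = 320 - 0.59x into the first: x(1 - 0.86·0.59) = 490 - 0.86·320.
So x* = 215/0.493 = 436, and then y* = 320 - 0.59·436 = 62.7.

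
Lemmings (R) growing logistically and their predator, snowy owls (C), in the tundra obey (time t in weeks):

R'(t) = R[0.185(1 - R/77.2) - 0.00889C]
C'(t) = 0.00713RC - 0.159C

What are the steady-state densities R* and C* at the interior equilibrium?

R* ≈ 22.3, C* ≈ 14.8

From dC/dt = 0 with C > 0: 0.00713R* = 0.159, so R* = 22.3.
Substitute into dR/dt = 0: 0.185(1 - 22.3/77.2) = 0.00889C*.
The bracket is 0.711, giving C* = 0.132/0.00889 = 14.8.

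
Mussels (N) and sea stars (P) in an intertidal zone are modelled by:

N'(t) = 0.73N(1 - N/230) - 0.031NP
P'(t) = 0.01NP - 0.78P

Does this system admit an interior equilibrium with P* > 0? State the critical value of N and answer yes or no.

The predator equation gives dP/dt > 0 only when N > 0.78/0.01 = 78.
Without the predator, N → K = 230. Since 230 > 78, the predator can invade and persist.

Threshold N = 78; K > 78, so yes, the predator persists.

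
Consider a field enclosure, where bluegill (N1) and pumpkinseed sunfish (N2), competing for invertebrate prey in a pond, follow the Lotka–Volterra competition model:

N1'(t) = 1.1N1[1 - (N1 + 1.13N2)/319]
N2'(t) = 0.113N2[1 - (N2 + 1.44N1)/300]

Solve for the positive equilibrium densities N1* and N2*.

Setting both brackets to zero gives the nullclines N1 + 1.13N2 = 319 and 1.44N1 + N2 = 300.
Substituting N2 = 300 - 1.44N1 into the first: N1(1 - 1.13·1.44) = 319 - 1.13·300.
So N1* = -20/-0.627 = 31.9, and then N2* = 300 - 1.44·31.9 = 254.

N1* ≈ 31.9, N2* ≈ 254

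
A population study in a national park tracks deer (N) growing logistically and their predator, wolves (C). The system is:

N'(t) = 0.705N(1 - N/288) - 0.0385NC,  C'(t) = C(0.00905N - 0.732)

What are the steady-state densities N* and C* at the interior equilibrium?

From dC/dt = 0 with C > 0: 0.00905N* = 0.732, so N* = 80.9.
Substitute into dN/dt = 0: 0.705(1 - 80.9/288) = 0.0385C*.
The bracket is 0.719, giving C* = 0.507/0.0385 = 13.2.

N* ≈ 80.9, C* ≈ 13.2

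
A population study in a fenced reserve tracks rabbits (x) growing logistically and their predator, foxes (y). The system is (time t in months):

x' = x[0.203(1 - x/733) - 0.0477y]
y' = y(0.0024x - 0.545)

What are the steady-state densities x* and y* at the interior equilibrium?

From dy/dt = 0 with y > 0: 0.0024x* = 0.545, so x* = 227.
Substitute into dx/dt = 0: 0.203(1 - 227/733) = 0.0477y*.
The bracket is 0.69, giving y* = 0.14/0.0477 = 2.94.

x* ≈ 227, y* ≈ 2.94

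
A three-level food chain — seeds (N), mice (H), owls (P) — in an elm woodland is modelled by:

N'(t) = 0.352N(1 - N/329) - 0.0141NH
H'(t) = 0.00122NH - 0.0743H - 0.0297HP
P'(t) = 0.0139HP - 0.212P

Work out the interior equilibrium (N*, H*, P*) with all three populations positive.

N* ≈ 128, H* ≈ 15.3, P* ≈ 2.76

From dP/dt = 0: 0.0139H* = 0.212, so H* = 15.3.
From dN/dt = 0: 0.352(1 - N*/329) = 0.0141·15.3, giving N* = 329·(1 - 0.611) = 128.
From dH/dt = 0: 0.00122·128 - 0.0743 = 0.0297P*, so P* = 0.0819/0.0297 = 2.76.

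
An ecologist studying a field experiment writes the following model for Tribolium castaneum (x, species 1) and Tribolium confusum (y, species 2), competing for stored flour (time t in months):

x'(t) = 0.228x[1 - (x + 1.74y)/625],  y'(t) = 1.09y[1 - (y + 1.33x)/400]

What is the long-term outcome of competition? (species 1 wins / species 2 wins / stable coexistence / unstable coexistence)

unstable coexistence (outcome depends on initial conditions)

Compare the nullcline intercepts: K1/α12 = 625/1.74 = 359 < K2 = 400; K2/α21 = 400/1.33 = 301 < K1 = 625.
Since both are reversed, neither can invade when rare; the interior point is a saddle.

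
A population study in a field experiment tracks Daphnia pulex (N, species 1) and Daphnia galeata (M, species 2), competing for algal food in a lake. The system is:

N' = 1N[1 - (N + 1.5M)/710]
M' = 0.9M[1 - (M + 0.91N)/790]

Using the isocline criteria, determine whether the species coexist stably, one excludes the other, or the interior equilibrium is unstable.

Compare the nullcline intercepts: K1/α12 = 710/1.5 = 473 < K2 = 790; K2/α21 = 790/0.91 = 868 > K1 = 710.
Since the inequalities point opposite ways, species 2 can invade but species 1 cannot.

species 2 excludes species 1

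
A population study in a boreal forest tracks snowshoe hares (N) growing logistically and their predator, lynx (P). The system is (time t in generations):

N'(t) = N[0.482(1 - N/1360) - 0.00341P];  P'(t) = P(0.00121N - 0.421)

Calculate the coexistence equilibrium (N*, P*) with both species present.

N* ≈ 348, P* ≈ 105

From dP/dt = 0 with P > 0: 0.00121N* = 0.421, so N* = 348.
Substitute into dN/dt = 0: 0.482(1 - 348/1360) = 0.00341P*.
The bracket is 0.744, giving P* = 0.359/0.00341 = 105.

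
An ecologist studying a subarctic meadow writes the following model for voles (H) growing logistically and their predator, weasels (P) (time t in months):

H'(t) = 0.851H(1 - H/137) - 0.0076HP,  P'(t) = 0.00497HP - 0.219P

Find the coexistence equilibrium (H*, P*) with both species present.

From dP/dt = 0 with P > 0: 0.00497H* = 0.219, so H* = 44.1.
Substitute into dH/dt = 0: 0.851(1 - 44.1/137) = 0.0076P*.
The bracket is 0.678, giving P* = 0.577/0.0076 = 76.

H* ≈ 44.1, P* ≈ 76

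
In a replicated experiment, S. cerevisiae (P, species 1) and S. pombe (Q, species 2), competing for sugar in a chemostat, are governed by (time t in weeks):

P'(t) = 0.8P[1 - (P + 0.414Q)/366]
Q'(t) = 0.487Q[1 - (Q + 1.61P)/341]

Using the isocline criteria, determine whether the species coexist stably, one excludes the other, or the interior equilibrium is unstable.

Compare the nullcline intercepts: K1/α12 = 366/0.414 = 884 > K2 = 341; K2/α21 = 341/1.61 = 212 < K1 = 366.
Since the inequalities point opposite ways, species 1 can invade but species 2 cannot.

species 1 excludes species 2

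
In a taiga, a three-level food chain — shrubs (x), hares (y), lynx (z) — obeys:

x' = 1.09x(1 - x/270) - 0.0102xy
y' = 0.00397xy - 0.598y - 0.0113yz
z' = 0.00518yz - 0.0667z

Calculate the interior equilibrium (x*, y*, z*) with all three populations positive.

From dz/dt = 0: 0.00518y* = 0.0667, so y* = 12.9.
From dx/dt = 0: 1.09(1 - x*/270) = 0.0102·12.9, giving x* = 270·(1 - 0.12) = 237.
From dy/dt = 0: 0.00397·237 - 0.598 = 0.0113z*, so z* = 0.345/0.0113 = 30.5.

x* ≈ 237, y* ≈ 12.9, z* ≈ 30.5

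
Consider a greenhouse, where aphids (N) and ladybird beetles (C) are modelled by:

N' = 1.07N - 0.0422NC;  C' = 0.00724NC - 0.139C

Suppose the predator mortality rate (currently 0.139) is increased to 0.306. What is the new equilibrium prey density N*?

At the interior fixed point, setting dC/dt = 0 with C > 0 fixes N* = (predator death rate)/(NC coefficient) — independent of the other coefficients.
With the change, N* = 0.306/0.00724 = 42.3; it rises from 19.2.

N* ≈ 42.3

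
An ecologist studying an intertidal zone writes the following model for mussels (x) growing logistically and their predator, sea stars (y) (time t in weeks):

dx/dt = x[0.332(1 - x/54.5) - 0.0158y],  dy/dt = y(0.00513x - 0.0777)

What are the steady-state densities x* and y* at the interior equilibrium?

From dy/dt = 0 with y > 0: 0.00513x* = 0.0777, so x* = 15.1.
Substitute into dx/dt = 0: 0.332(1 - 15.1/54.5) = 0.0158y*.
The bracket is 0.722, giving y* = 0.24/0.0158 = 15.2.

x* ≈ 15.1, y* ≈ 15.2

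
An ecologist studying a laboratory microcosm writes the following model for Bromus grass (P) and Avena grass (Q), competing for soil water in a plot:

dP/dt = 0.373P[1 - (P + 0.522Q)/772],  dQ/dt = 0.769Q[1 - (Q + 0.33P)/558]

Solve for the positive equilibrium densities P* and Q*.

Setting both brackets to zero gives the nullclines P + 0.522Q = 772 and 0.33P + Q = 558.
Substituting Q = 558 - 0.33P into the first: P(1 - 0.522·0.33) = 772 - 0.522·558.
So P* = 481/0.828 = 581, and then Q* = 558 - 0.33·581 = 366.

P* ≈ 581, Q* ≈ 366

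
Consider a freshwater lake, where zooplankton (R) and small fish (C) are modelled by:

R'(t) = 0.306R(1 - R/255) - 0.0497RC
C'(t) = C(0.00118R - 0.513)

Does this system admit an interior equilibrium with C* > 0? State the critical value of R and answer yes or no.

The predator equation gives dC/dt > 0 only when R > 0.513/0.00118 = 435.
Without the predator, R → K = 255. Since 255 < 435, the predator cannot invade.

Threshold R = 435; K < 435, so no, the predator goes extinct.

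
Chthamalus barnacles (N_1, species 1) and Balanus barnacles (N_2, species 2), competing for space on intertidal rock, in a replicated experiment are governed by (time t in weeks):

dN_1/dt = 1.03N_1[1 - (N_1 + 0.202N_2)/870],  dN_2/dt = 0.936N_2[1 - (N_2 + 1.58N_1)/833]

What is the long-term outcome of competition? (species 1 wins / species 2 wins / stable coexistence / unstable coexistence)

Compare the nullcline intercepts: K1/α12 = 870/0.202 = 4310 > K2 = 833; K2/α21 = 833/1.58 = 527 < K1 = 870.
Since the inequalities point opposite ways, species 1 can invade but species 2 cannot.

species 1 excludes species 2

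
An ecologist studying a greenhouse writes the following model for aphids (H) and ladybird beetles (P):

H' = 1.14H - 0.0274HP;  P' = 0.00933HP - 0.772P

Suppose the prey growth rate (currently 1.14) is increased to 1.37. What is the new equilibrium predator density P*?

P* ≈ 50

At the interior fixed point, setting dH/dt = 0 with H > 0 fixes P* = (prey growth rate)/(HP coefficient) — independent of the other coefficients.
With the change, P* = 1.37/0.0274 = 50; it rises from 41.6.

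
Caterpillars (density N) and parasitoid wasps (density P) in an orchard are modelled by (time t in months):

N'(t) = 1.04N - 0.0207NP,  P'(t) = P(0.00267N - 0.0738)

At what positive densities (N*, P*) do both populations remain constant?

N* ≈ 27.6, P* ≈ 50.2

Set dP/dt = 0 with P > 0: 0.00267N - 0.0738 = 0, so N* = 0.0738/0.00267 = 27.6.
Set dN/dt = 0 with N > 0: 1.04 - 0.0207P = 0, so P* = 1.04/0.0207 = 50.2.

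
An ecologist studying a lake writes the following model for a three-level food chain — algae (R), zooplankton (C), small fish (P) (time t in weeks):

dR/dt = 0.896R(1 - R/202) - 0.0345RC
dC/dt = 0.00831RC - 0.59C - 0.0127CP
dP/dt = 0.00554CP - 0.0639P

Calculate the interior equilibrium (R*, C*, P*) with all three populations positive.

From dP/dt = 0: 0.00554C* = 0.0639, so C* = 11.5.
From dR/dt = 0: 0.896(1 - R*/202) = 0.0345·11.5, giving R* = 202·(1 - 0.444) = 112.
From dC/dt = 0: 0.00831·112 - 0.59 = 0.0127P*, so P* = 0.343/0.0127 = 27.

R* ≈ 112, C* ≈ 11.5, P* ≈ 27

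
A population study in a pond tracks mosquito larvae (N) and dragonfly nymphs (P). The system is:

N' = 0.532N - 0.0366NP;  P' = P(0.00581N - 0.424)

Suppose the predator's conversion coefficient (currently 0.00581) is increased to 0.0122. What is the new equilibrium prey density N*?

N* ≈ 34.8

At the interior fixed point, setting dP/dt = 0 with P > 0 fixes N* = (predator death rate)/(NP coefficient) — independent of the other coefficients.
With the change, N* = 0.424/0.0122 = 34.8; it falls from 73.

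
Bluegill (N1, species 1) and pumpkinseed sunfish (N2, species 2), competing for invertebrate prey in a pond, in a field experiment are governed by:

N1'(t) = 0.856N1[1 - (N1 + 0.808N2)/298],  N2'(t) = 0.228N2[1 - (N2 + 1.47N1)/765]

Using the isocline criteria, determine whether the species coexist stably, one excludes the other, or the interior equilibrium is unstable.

species 2 excludes species 1

Compare the nullcline intercepts: K1/α12 = 298/0.808 = 369 < K2 = 765; K2/α21 = 765/1.47 = 520 > K1 = 298.
Since the inequalities point opposite ways, species 2 can invade but species 1 cannot.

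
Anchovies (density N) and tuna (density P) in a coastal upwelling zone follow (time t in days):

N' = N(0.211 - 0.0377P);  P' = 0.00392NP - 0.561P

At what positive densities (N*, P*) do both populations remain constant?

N* ≈ 143, P* ≈ 5.6

Set dP/dt = 0 with P > 0: 0.00392N - 0.561 = 0, so N* = 0.561/0.00392 = 143.
Set dN/dt = 0 with N > 0: 0.211 - 0.0377P = 0, so P* = 0.211/0.0377 = 5.6.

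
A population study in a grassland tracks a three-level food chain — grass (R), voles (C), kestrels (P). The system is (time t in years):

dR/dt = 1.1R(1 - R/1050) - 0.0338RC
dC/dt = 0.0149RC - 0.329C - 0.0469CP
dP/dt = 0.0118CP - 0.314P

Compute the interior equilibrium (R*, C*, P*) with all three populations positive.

R* ≈ 191, C* ≈ 26.6, P* ≈ 53.8

From dP/dt = 0: 0.0118C* = 0.314, so C* = 26.6.
From dR/dt = 0: 1.1(1 - R*/1050) = 0.0338·26.6, giving R* = 1050·(1 - 0.818) = 191.
From dC/dt = 0: 0.0149·191 - 0.329 = 0.0469P*, so P* = 2.52/0.0469 = 53.8.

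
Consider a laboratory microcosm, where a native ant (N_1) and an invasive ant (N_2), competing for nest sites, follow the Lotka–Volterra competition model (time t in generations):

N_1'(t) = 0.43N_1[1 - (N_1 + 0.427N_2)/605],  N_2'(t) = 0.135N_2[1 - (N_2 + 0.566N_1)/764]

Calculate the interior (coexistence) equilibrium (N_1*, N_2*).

N_1* ≈ 368, N_2* ≈ 556

Setting both brackets to zero gives the nullclines N_1 + 0.427N_2 = 605 and 0.566N_1 + N_2 = 764.
Substituting N_2 = 764 - 0.566N_1 into the first: N_1(1 - 0.427·0.566) = 605 - 0.427·764.
So N_1* = 279/0.758 = 368, and then N_2* = 764 - 0.566·368 = 556.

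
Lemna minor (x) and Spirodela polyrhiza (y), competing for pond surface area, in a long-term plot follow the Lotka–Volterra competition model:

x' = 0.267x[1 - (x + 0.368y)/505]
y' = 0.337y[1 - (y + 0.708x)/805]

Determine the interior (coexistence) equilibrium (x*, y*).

x* ≈ 282, y* ≈ 605

Setting both brackets to zero gives the nullclines x + 0.368y = 505 and 0.708x + y = 805.
Substituting y = 805 - 0.708x into the first: x(1 - 0.368·0.708) = 505 - 0.368·805.
So x* = 209/0.739 = 282, and then y* = 805 - 0.708·282 = 605.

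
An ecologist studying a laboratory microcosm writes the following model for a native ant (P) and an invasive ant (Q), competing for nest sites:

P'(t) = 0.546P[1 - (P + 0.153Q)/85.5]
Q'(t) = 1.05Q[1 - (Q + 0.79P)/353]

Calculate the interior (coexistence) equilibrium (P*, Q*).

P* ≈ 35.8, Q* ≈ 325

Setting both brackets to zero gives the nullclines P + 0.153Q = 85.5 and 0.79P + Q = 353.
Substituting Q = 353 - 0.79P into the first: P(1 - 0.153·0.79) = 85.5 - 0.153·353.
So P* = 31.5/0.879 = 35.8, and then Q* = 353 - 0.79·35.8 = 325.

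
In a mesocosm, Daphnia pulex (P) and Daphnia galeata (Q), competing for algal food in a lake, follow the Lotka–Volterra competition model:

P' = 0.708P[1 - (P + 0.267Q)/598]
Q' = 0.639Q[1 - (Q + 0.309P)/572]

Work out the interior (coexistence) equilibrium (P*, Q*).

Setting both brackets to zero gives the nullclines P + 0.267Q = 598 and 0.309P + Q = 572.
Substituting Q = 572 - 0.309P into the first: P(1 - 0.267·0.309) = 598 - 0.267·572.
So P* = 445/0.917 = 485, and then Q* = 572 - 0.309·485 = 422.

P* ≈ 485, Q* ≈ 422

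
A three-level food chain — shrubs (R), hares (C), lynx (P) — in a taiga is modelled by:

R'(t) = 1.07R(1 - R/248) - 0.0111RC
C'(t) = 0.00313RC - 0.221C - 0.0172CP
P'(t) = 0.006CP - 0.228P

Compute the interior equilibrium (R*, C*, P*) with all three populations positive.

R* ≈ 150, C* ≈ 38, P* ≈ 14.5

From dP/dt = 0: 0.006C* = 0.228, so C* = 38.
From dR/dt = 0: 1.07(1 - R*/248) = 0.0111·38, giving R* = 248·(1 - 0.394) = 150.
From dC/dt = 0: 0.00313·150 - 0.221 = 0.0172P*, so P* = 0.249/0.0172 = 14.5.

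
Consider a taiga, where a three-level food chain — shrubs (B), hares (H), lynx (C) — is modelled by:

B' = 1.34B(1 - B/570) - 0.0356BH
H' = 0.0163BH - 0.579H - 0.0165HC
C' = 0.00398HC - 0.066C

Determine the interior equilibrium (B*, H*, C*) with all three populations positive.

From dC/dt = 0: 0.00398H* = 0.066, so H* = 16.6.
From dB/dt = 0: 1.34(1 - B*/570) = 0.0356·16.6, giving B* = 570·(1 - 0.441) = 319.
From dH/dt = 0: 0.0163·319 - 0.579 = 0.0165C*, so C* = 4.62/0.0165 = 280.

B* ≈ 319, H* ≈ 16.6, C* ≈ 280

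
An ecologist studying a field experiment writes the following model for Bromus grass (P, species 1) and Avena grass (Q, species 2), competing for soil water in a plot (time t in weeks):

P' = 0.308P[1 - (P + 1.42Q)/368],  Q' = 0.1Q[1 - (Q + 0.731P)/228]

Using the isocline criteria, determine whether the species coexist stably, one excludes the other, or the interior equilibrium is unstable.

Compare the nullcline intercepts: K1/α12 = 368/1.42 = 259 > K2 = 228; K2/α21 = 228/0.731 = 312 < K1 = 368.
Since the inequalities point opposite ways, species 1 can invade but species 2 cannot.

species 1 excludes species 2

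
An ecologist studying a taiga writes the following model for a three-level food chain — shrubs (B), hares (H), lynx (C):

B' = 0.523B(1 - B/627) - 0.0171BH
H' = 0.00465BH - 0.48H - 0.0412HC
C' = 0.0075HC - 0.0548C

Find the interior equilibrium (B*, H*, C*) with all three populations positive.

From dC/dt = 0: 0.0075H* = 0.0548, so H* = 7.31.
From dB/dt = 0: 0.523(1 - B*/627) = 0.0171·7.31, giving B* = 627·(1 - 0.239) = 477.
From dH/dt = 0: 0.00465·477 - 0.48 = 0.0412C*, so C* = 1.74/0.0412 = 42.2.

B* ≈ 477, H* ≈ 7.31, C* ≈ 42.2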